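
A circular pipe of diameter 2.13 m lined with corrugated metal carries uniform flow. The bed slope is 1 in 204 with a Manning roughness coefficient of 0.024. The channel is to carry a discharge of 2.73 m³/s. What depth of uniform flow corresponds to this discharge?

Manning's equation rearranged: A R^(2/3) = nQ / (1·√S) = 0.024 × 2.73 / (√0.004902) = 0.9358.
Trying y = 1.16 m: A R^(2/3) = 1.349 — over.
Trying y = 0.813 m: A R^(2/3) = 0.7237 — short.
Trying y = 0.937 m: A R^(2/3) = 0.9366 — close enough.

y_n = 0.937 m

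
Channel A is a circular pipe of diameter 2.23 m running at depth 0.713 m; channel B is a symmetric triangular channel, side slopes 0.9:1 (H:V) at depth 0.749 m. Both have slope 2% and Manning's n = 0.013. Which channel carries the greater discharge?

channel A

Channel A: For a circular section of diameter D = 2.23 m at depth y = 0.713 m, the central angle is θ = 2 arccos(1 − 2y/D) = 2.404 rad. Then A = (D²/8)(θ − sin θ) = 1.076 m² and P = Dθ/2 = 2.68 m. Hydraulic radius R = A/P = 1.076/2.68 = 0.4015 m. Q_A = (1/0.013)·1.076·0.4015^(2/3)·√0.02 = 6.372 m³/s.
Channel B: For a triangular section with side slope z = 0.9: A = zy² = 0.9×0.749² = 0.5049 m²; P = 2y√(1+z²) = 2×0.749×1.345 = 2.015 m. Hydraulic radius R = A/P = 0.5049/2.015 = 0.2505 m. Q_B = (1/0.013)·0.5049·0.2505^(2/3)·√0.02 = 2.183 m³/s.
Q_A = 6.372 m³/s vs Q_B = 2.183 m³/s, so channel A carries more.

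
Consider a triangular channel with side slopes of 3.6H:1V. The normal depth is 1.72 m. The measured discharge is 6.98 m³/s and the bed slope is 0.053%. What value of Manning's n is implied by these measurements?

n = 0.031

For a triangular section with side slope z = 3.6: A = zy² = 3.6×1.72² = 10.65 m²; P = 2y√(1+z²) = 2×1.72×3.736 = 12.85 m.
Hydraulic radius R = A/P = 10.65/12.85 = 0.8286 m.
Rearranging Manning's equation: n = (1/Q) A R^(2/3) S^(1/2) = (1/6.98) × 10.65 × 0.8286^(2/3) × √0.00053 = 0.031.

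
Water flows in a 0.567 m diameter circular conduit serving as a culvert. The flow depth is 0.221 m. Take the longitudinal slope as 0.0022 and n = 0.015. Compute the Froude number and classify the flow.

subcritical

For a circular section of diameter D = 0.567 m at depth y = 0.221 m, the central angle is θ = 2 arccos(1 − 2y/D) = 2.697 rad. Then A = (D²/8)(θ − sin θ) = 0.0911 m² and P = Dθ/2 = 0.7646 m.
Hydraulic radius R = A/P = 0.0911/0.7646 = 0.1191 m.
V = (1/n) R^(2/3) √S = (1/0.015) × 0.1191^(2/3) × √0.0022 = 0.7571 m/s. Hydraulic depth D_h = A/T = 0.0911/0.553 = 0.1647 m.
Froude number Fr = V/√(g·D_h) = 0.7571/√(9.81×0.1647) = 0.596, which is less than 1, so the flow is subcritical.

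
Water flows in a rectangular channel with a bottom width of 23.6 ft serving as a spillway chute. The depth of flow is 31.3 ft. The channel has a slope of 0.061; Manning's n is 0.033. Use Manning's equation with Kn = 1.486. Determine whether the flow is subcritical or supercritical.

supercritical

Flow area A = b·y = 23.6 × 31.3 = 738.7 ft². Wetted perimeter P = b + 2y = 23.6 + 2×31.3 = 86.2 ft.
Hydraulic radius R = A/P = 738.7/86.2 = 8.569 ft.
V = (1.486/n) R^(2/3) √S = (1.486/0.033) × 8.569^(2/3) × √0.061 = 46.57 ft/s. Hydraulic depth D_h = A/T = 738.7/23.6 = 31.3 ft.
Froude number Fr = V/√(g·D_h) = 46.57/√(32.2×31.3) = 1.47, which is greater than 1, so the flow is supercritical.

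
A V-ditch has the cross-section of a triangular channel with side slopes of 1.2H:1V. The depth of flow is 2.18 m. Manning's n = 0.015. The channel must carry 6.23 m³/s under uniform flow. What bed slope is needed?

For a triangular section with side slope z = 1.2: A = zy² = 1.2×2.18² = 5.703 m²; P = 2y√(1+z²) = 2×2.18×1.562 = 6.811 m.
Hydraulic radius R = A/P = 5.703/6.811 = 0.8374 m.
From Manning's equation, S = [nQ / (1 A R^(2/3))]² = [0.015 × 6.23 / (1 × 5.703 × 0.8374^(2/3))]² = 0.00034.

S = 0.00034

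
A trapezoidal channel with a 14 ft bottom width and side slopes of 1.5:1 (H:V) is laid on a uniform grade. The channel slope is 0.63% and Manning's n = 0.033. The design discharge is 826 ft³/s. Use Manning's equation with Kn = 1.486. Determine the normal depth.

Manning's equation rearranged: A R^(2/3) = nQ / (1.486·√S) = 0.033 × 826 / (1.486 × √0.0063) = 231.1.
Trying y = 6.03 ft: A R^(2/3) = 343.6 — high.
Trying y = 3.6 ft: A R^(2/3) = 131.7 — low.
Trying y = 4.89 ft: A R^(2/3) = 231.2 — matches.

y_n = 4.89 ft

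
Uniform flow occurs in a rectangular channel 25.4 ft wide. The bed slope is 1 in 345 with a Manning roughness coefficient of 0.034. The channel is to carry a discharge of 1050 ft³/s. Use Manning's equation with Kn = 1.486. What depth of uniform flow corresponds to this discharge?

Manning's equation rearranged: A R^(2/3) = nQ / (1.486·√S) = 0.034 × 1050 / (1.486 × √0.002899) = 446.2.
At y = 7.25 ft: A R^(2/3) = 510.5 — too large.
At y = 5.28 ft: A R^(2/3) = 322.5 — too small.
At y = 6.6 ft: A R^(2/3) = 446.2 — close enough.

y_n = 6.6 ft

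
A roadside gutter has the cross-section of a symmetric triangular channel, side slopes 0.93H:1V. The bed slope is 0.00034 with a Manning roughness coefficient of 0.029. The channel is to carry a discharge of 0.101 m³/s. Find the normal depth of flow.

y_n = 0.675 m

Manning's equation rearranged: A R^(2/3) = nQ / (1·√S) = 0.029 × 0.101 / (√0.00034) = 0.1588.
At y = 0.793 m: A R^(2/3) = 0.2443 — too large.
At y = 0.48 m: A R^(2/3) = 0.06405 — too small.
At y = 0.675 m: A R^(2/3) = 0.159 — matches.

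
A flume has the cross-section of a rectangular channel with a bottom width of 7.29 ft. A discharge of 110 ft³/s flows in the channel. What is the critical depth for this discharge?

For a rectangular channel, critical depth y_c = (q²/g)^(1/3) where q = Q/b = 110/7.29 = 15.09 ft²/s.
So y_c = (15.09²/32.2)^(1/3) = 1.92 ft.

y_c = 1.92 ft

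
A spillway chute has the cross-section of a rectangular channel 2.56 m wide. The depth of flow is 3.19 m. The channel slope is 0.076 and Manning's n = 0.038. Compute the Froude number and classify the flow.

Flow area A = b·y = 2.56 × 3.19 = 8.166 m². Wetted perimeter P = b + 2y = 2.56 + 2×3.19 = 8.94 m.
Hydraulic radius R = A/P = 8.166/8.94 = 0.9135 m.
V = (1/n) R^(2/3) √S = (1/0.038) × 0.9135^(2/3) × √0.076 = 6.83 m/s. Hydraulic depth D_h = A/T = 8.166/2.56 = 3.19 m.
Froude number Fr = V/√(g·D_h) = 6.83/√(9.81×3.19) = 1.22, which is greater than 1, so the flow is supercritical.

supercritical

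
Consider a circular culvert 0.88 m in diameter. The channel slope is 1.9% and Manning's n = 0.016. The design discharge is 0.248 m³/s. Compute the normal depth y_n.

y_n = 0.214 m

Manning's equation rearranged: A R^(2/3) = nQ / (1·√S) = 0.016 × 0.248 / (√0.019) = 0.02879.
Try y = 0.181 m: A R^(2/3) = 0.02054 — short.
Try y = 0.267 m: A R^(2/3) = 0.04437 — over.
Try y = 0.214 m: A R^(2/3) = 0.02874 — close enough.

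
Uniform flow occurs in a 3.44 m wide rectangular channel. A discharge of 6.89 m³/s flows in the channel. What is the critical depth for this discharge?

For a rectangular channel, critical depth y_c = (q²/g)^(1/3) where q = Q/b = 6.89/3.44 = 2.003 m²/s.
So y_c = (2.003²/9.81)^(1/3) = 0.742 m.

y_c = 0.742 m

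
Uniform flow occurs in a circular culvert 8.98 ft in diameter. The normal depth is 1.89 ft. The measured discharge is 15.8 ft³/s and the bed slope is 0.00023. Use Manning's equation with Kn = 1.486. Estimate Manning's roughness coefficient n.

For a circular section of diameter D = 8.98 ft at depth y = 1.89 ft, the central angle is θ = 2 arccos(1 − 2y/D) = 1.906 rad. Then A = (D²/8)(θ − sin θ) = 9.699 ft² and P = Dθ/2 = 8.56 ft.
Hydraulic radius R = A/P = 9.699/8.56 = 1.133 ft.
Rearranging Manning's equation: n = (1.486/Q) A R^(2/3) S^(1/2) = (1.486/15.8) × 9.699 × 1.133^(2/3) × √0.00023 = 0.015.

n = 0.015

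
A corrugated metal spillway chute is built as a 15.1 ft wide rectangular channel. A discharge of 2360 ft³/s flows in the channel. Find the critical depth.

For a rectangular channel, critical depth y_c = (q²/g)^(1/3) where q = Q/b = 2360/15.1 = 156.3 ft²/s.
So y_c = (156.3²/32.2)^(1/3) = 9.12 ft.

y_c = 9.12 ft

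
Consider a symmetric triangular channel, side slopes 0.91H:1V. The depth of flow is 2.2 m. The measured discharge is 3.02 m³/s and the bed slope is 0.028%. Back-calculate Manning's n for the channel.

n = 0.02

For a triangular section with side slope z = 0.91: A = zy² = 0.91×2.2² = 4.404 m²; P = 2y√(1+z²) = 2×2.2×1.352 = 5.949 m.
Hydraulic radius R = A/P = 4.404/5.949 = 0.7403 m.
Rearranging Manning's equation: n = (1/Q) A R^(2/3) S^(1/2) = (1/3.02) × 4.404 × 0.7403^(2/3) × √0.00028 = 0.02.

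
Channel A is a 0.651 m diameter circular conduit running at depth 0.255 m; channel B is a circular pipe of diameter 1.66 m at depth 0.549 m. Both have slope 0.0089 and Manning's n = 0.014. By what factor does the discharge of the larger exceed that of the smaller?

8.84

Channel A: For a circular section of diameter D = 0.651 m at depth y = 0.255 m, the central angle is θ = 2 arccos(1 − 2y/D) = 2.705 rad. Then A = (D²/8)(θ − sin θ) = 0.1209 m² and P = Dθ/2 = 0.8805 m. Hydraulic radius R = A/P = 0.1209/0.8805 = 0.1373 m. Q_A = (1/0.014)·0.1209·0.1373^(2/3)·√0.0089 = 0.2168 m³/s.
Channel B: For a circular section of diameter D = 1.66 m at depth y = 0.549 m, the central angle is θ = 2 arccos(1 − 2y/D) = 2.451 rad. Then A = (D²/8)(θ − sin θ) = 0.6247 m² and P = Dθ/2 = 2.034 m. Hydraulic radius R = A/P = 0.6247/2.034 = 0.3071 m. Q_B = (1/0.014)·0.6247·0.3071^(2/3)·√0.0089 = 1.916 m³/s.
The larger discharge is 1.916 m³/s and the smaller is 0.2168 m³/s; the ratio is 8.84.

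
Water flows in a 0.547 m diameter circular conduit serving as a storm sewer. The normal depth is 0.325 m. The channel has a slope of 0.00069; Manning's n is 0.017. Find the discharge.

Q = 0.0638 m³/s

For a circular section of diameter D = 0.547 m at depth y = 0.325 m, the central angle is θ = 2 arccos(1 − 2y/D) = 3.52 rad. Then A = (D²/8)(θ − sin θ) = 0.1455 m² and P = Dθ/2 = 0.9628 m.
Hydraulic radius R = A/P = 0.1455/0.9628 = 0.1511 m.
Manning's equation: Q = (1/n) A R^(2/3) S^(1/2) = (1/0.017) × 0.1455 × 0.1511^(2/3) × 0.00069^(1/2) = 0.0638 m³/s.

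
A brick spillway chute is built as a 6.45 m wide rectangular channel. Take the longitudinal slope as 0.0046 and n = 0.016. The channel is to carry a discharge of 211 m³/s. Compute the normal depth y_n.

Manning's equation rearranged: A R^(2/3) = nQ / (1·√S) = 0.016 × 211 / (√0.0046) = 49.78.
Try y = 5.56 m: A R^(2/3) = 57.7 — over.
Try y = 4.94 m: A R^(2/3) = 49.75 — close enough.

y_n = 4.94 m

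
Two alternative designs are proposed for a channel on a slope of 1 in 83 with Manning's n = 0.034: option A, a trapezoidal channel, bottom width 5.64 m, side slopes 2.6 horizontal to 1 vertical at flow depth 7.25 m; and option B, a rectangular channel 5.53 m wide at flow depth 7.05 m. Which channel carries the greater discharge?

channel A

Channel A: With bottom width b = 5.64 m and side slope z = 2.6: A = (b + zy)y = (5.64 + 2.6×7.25)×7.25 = 177.6 m²; P = b + 2y√(1+z²) = 5.64 + 2×7.25×2.786 = 46.03 m. Hydraulic radius R = A/P = 177.6/46.03 = 3.857 m. Q_A = (1/0.034)·177.6·3.857^(2/3)·√0.01205 = 1410 m³/s.
Channel B: Flow area A = b·y = 5.53 × 7.05 = 38.99 m². Wetted perimeter P = b + 2y = 5.53 + 2×7.05 = 19.63 m. Hydraulic radius R = A/P = 38.99/19.63 = 1.986 m. Q_B = (1/0.034)·38.99·1.986^(2/3)·√0.01205 = 198.9 m³/s.
Q_A = 1410 m³/s vs Q_B = 198.9 m³/s, so channel A carries more.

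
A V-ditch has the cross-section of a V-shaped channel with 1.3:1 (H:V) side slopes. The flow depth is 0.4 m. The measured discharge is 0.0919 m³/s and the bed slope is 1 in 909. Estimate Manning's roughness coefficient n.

For a triangular section with side slope z = 1.3: A = zy² = 1.3×0.4² = 0.208 m²; P = 2y√(1+z²) = 2×0.4×1.64 = 1.312 m.
Hydraulic radius R = A/P = 0.208/1.312 = 0.1585 m.
Rearranging Manning's equation: n = (1/Q) A R^(2/3) S^(1/2) = (1/0.0919) × 0.208 × 0.1585^(2/3) × √0.0011 = 0.022.

n = 0.022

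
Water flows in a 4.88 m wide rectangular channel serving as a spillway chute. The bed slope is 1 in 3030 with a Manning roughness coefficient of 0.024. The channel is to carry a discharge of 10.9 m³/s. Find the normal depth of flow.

y_n = 2.55 m

Manning's equation rearranged: A R^(2/3) = nQ / (1·√S) = 0.024 × 10.9 / (√0.00033) = 14.4.
Trying y = 3.04 m: A R^(2/3) = 18.15 — over.
Trying y = 2.15 m: A R^(2/3) = 11.47 — short.
Trying y = 2.55 m: A R^(2/3) = 14.42 — close enough.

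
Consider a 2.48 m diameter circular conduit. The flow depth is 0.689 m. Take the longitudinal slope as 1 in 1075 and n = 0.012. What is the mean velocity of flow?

For a circular section of diameter D = 2.48 m at depth y = 0.689 m, the central angle is θ = 2 arccos(1 − 2y/D) = 2.221 rad. Then A = (D²/8)(θ − sin θ) = 1.095 m² and P = Dθ/2 = 2.754 m.
Hydraulic radius R = A/P = 1.095/2.754 = 0.3977 m.
From Manning's equation, V = (1/n) R^(2/3) S^(1/2) = (1/0.012) × 0.3977^(2/3) × 0.0009302^(1/2) = 1.37 m/s.

V = 1.37 m/s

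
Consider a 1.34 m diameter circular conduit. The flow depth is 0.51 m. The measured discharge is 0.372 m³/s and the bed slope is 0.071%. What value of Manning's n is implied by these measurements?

For a circular section of diameter D = 1.34 m at depth y = 0.51 m, the central angle is θ = 2 arccos(1 − 2y/D) = 2.659 rad. Then A = (D²/8)(θ − sin θ) = 0.4928 m² and P = Dθ/2 = 1.782 m.
Hydraulic radius R = A/P = 0.4928/1.782 = 0.2766 m.
Rearranging Manning's equation: n = (1/Q) A R^(2/3) S^(1/2) = (1/0.372) × 0.4928 × 0.2766^(2/3) × √0.00071 = 0.015.

n = 0.015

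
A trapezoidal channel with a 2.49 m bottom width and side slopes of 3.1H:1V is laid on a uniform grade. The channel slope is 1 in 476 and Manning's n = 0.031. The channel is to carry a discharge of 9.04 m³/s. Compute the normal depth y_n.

Manning's equation rearranged: A R^(2/3) = nQ / (1·√S) = 0.031 × 9.04 / (√0.002101) = 6.114.
Try y = 0.973 m: A R^(2/3) = 3.84 — too small.
Try y = 1.37 m: A R^(2/3) = 8.011 — too large.
Try y = 1.21 m: A R^(2/3) = 6.111 — matches.

y_n = 1.21 m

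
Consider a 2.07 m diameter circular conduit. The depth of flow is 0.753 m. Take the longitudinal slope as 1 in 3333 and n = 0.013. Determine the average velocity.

For a circular section of diameter D = 2.07 m at depth y = 0.753 m, the central angle is θ = 2 arccos(1 − 2y/D) = 2.59 rad. Then A = (D²/8)(θ − sin θ) = 1.106 m² and P = Dθ/2 = 2.68 m.
Hydraulic radius R = A/P = 1.106/2.68 = 0.4127 m.
From Manning's equation, V = (1/n) R^(2/3) S^(1/2) = (1/0.013) × 0.4127^(2/3) × 0.0003^(1/2) = 0.739 m/s.

V = 0.739 m/s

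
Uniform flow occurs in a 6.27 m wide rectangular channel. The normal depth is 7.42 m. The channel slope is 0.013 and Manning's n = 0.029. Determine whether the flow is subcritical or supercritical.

subcritical

Flow area A = b·y = 6.27 × 7.42 = 46.52 m². Wetted perimeter P = b + 2y = 6.27 + 2×7.42 = 21.11 m.
Hydraulic radius R = A/P = 46.52/21.11 = 2.204 m.
V = (1/n) R^(2/3) √S = (1/0.029) × 2.204^(2/3) × √0.013 = 6.658 m/s. Hydraulic depth D_h = A/T = 46.52/6.27 = 7.42 m.
Froude number Fr = V/√(g·D_h) = 6.658/√(9.81×7.42) = 0.78, which is less than 1, so the flow is subcritical.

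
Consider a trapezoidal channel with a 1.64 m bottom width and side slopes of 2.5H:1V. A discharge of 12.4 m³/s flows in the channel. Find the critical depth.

At critical depth, Q² T / (g A³) = 1, i.e. A³/T = Q²/g = 12.4²/9.81 = 15.67.
Try y = 0.834 m: A³/T = 5.161 — short.
Try y = 1.19 m: A³/T = 21.82 — over.
Try y = 1.1 m: A³/T = 15.77 — ≈ 15.67.

y_c = 1.1 m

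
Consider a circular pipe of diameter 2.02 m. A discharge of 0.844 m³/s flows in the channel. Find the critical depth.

y_c = 0.426 m

At critical depth, Q² T / (g A³) = 1, i.e. A³/T = Q²/g = 0.844²/9.81 = 0.07261.
Trying y = 0.358 m: A³/T = 0.03659 — too small.
Trying y = 0.474 m: A³/T = 0.1098 — too large.
Trying y = 0.426 m: A³/T = 0.07235 — ≈ 0.07261.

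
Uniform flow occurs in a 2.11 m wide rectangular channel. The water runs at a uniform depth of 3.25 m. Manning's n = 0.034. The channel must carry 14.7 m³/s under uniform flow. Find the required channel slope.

Flow area A = b·y = 2.11 × 3.25 = 6.857 m². Wetted perimeter P = b + 2y = 2.11 + 2×3.25 = 8.61 m.
Hydraulic radius R = A/P = 6.857/8.61 = 0.7965 m.
From Manning's equation, S = [nQ / (1 A R^(2/3))]² = [0.034 × 14.7 / (1 × 6.857 × 0.7965^(2/3))]² = 0.0072.

S = 0.0072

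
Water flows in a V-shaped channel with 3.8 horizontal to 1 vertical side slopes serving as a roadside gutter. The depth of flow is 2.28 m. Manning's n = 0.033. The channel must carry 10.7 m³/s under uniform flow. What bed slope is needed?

For a triangular section with side slope z = 3.8: A = zy² = 3.8×2.28² = 19.75 m²; P = 2y√(1+z²) = 2×2.28×3.929 = 17.92 m.
Hydraulic radius R = A/P = 19.75/17.92 = 1.102 m.
From Manning's equation, S = [nQ / (1 A R^(2/3))]² = [0.033 × 10.7 / (1 × 19.75 × 1.102^(2/3))]² = 0.000281.

S = 0.000281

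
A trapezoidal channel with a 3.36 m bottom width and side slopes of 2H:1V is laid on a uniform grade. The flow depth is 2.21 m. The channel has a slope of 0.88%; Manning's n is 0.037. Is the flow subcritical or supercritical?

With bottom width b = 3.36 m and side slope z = 2: A = (b + zy)y = (3.36 + 2×2.21)×2.21 = 17.19 m²; P = b + 2y√(1+z²) = 3.36 + 2×2.21×2.236 = 13.24 m.
Hydraulic radius R = A/P = 17.19/13.24 = 1.298 m.
V = (1/n) R^(2/3) √S = (1/0.037) × 1.298^(2/3) × √0.0088 = 3.017 m/s. Hydraulic depth D_h = A/T = 17.19/12.2 = 1.409 m.
Froude number Fr = V/√(g·D_h) = 3.017/√(9.81×1.409) = 0.811, which is less than 1, so the flow is subcritical.

subcritical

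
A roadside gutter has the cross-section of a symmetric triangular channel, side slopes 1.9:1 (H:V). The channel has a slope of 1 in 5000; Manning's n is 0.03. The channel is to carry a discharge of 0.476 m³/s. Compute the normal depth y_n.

y_n = 0.967 m

Manning's equation rearranged: A R^(2/3) = nQ / (1·√S) = 0.03 × 0.476 / (√0.0002) = 1.01.
Try y = 1.14 m: A R^(2/3) = 1.565 — over.
Try y = 0.728 m: A R^(2/3) = 0.4732 — short.
Try y = 0.967 m: A R^(2/3) = 1.009 — close enough.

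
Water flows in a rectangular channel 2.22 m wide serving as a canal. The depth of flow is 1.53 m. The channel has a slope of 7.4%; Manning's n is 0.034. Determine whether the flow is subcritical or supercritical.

supercritical

Flow area A = b·y = 2.22 × 1.53 = 3.397 m². Wetted perimeter P = b + 2y = 2.22 + 2×1.53 = 5.28 m.
Hydraulic radius R = A/P = 3.397/5.28 = 0.6433 m.
V = (1/n) R^(2/3) √S = (1/0.034) × 0.6433^(2/3) × √0.074 = 5.962 m/s. Hydraulic depth D_h = A/T = 3.397/2.22 = 1.53 m.
Froude number Fr = V/√(g·D_h) = 5.962/√(9.81×1.53) = 1.54, which is greater than 1, so the flow is supercritical.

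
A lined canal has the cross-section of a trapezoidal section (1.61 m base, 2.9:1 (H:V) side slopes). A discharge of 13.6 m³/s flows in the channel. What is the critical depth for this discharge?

At critical depth, Q² T / (g A³) = 1, i.e. A³/T = Q²/g = 13.6²/9.81 = 18.85.
Trying y = 1.26 m: A³/T = 32.72 — over.
Trying y = 0.906 m: A³/T = 8.242 — short.
Trying y = 1.11 m: A³/T = 19.14 — ≈ 18.85.

y_c = 1.11 m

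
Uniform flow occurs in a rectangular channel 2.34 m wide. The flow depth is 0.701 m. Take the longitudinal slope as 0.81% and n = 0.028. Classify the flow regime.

Flow area A = b·y = 2.34 × 0.701 = 1.64 m². Wetted perimeter P = b + 2y = 2.34 + 2×0.701 = 3.742 m.
Hydraulic radius R = A/P = 1.64/3.742 = 0.4384 m.
V = (1/n) R^(2/3) √S = (1/0.028) × 0.4384^(2/3) × √0.0081 = 1.855 m/s. Hydraulic depth D_h = A/T = 1.64/2.34 = 0.701 m.
Froude number Fr = V/√(g·D_h) = 1.855/√(9.81×0.701) = 0.707, which is less than 1, so the flow is subcritical.

subcritical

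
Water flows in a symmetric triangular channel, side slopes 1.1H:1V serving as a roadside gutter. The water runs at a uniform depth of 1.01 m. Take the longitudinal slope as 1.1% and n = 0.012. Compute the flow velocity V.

V = 4.53 m/s

For a triangular section with side slope z = 1.1: A = zy² = 1.1×1.01² = 1.122 m²; P = 2y√(1+z²) = 2×1.01×1.487 = 3.003 m.
Hydraulic radius R = A/P = 1.122/3.003 = 0.3737 m.
From Manning's equation, V = (1/n) R^(2/3) S^(1/2) = (1/0.012) × 0.3737^(2/3) × 0.011^(1/2) = 4.53 m/s.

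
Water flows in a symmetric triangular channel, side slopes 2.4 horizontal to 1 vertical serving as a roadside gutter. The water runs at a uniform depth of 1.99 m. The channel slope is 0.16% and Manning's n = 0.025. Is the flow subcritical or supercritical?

For a triangular section with side slope z = 2.4: A = zy² = 2.4×1.99² = 9.504 m²; P = 2y√(1+z²) = 2×1.99×2.6 = 10.35 m.
Hydraulic radius R = A/P = 9.504/10.35 = 0.9185 m.
V = (1/n) R^(2/3) √S = (1/0.025) × 0.9185^(2/3) × √0.0016 = 1.512 m/s. Hydraulic depth D_h = A/T = 9.504/9.552 = 0.995 m.
Froude number Fr = V/√(g·D_h) = 1.512/√(9.81×0.995) = 0.484, which is less than 1, so the flow is subcritical.

subcritical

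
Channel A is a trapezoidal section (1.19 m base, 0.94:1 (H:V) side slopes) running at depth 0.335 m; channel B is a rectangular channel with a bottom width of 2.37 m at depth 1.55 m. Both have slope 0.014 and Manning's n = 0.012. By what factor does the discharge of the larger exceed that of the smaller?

14.5

Channel A: With bottom width b = 1.19 m and side slope z = 0.94: A = (b + zy)y = (1.19 + 0.94×0.335)×0.335 = 0.5041 m²; P = b + 2y√(1+z²) = 1.19 + 2×0.335×1.372 = 2.11 m. Hydraulic radius R = A/P = 0.5041/2.11 = 0.239 m. Q_A = (1/0.012)·0.5041·0.239^(2/3)·√0.014 = 1.914 m³/s.
Channel B: Flow area A = b·y = 2.37 × 1.55 = 3.674 m². Wetted perimeter P = b + 2y = 2.37 + 2×1.55 = 5.47 m. Hydraulic radius R = A/P = 3.674/5.47 = 0.6716 m. Q_B = (1/0.012)·3.674·0.6716^(2/3)·√0.014 = 27.78 m³/s.
The larger discharge is 27.78 m³/s and the smaller is 1.914 m³/s; the ratio is 14.5.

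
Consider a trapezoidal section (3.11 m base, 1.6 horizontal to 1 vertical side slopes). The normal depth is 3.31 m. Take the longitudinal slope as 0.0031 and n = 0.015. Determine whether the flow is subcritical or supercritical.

With bottom width b = 3.11 m and side slope z = 1.6: A = (b + zy)y = (3.11 + 1.6×3.31)×3.31 = 27.82 m²; P = b + 2y√(1+z²) = 3.11 + 2×3.31×1.887 = 15.6 m.
Hydraulic radius R = A/P = 27.82/15.6 = 1.784 m.
V = (1/n) R^(2/3) √S = (1/0.015) × 1.784^(2/3) × √0.0031 = 5.459 m/s. Hydraulic depth D_h = A/T = 27.82/13.7 = 2.031 m.
Froude number Fr = V/√(g·D_h) = 5.459/√(9.81×2.031) = 1.22, which is greater than 1, so the flow is supercritical.

supercritical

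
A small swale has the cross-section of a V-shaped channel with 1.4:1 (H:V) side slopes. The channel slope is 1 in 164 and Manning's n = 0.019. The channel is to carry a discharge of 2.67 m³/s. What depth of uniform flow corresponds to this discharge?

y_n = 0.939 m

Manning's equation rearranged: A R^(2/3) = nQ / (1·√S) = 0.019 × 2.67 / (√0.006098) = 0.6497.
Try y = 0.667 m: A R^(2/3) = 0.2611 — short.
Try y = 1.09 m: A R^(2/3) = 0.9673 — over.
Try y = 0.939 m: A R^(2/3) = 0.6499 — ≈ 0.6497.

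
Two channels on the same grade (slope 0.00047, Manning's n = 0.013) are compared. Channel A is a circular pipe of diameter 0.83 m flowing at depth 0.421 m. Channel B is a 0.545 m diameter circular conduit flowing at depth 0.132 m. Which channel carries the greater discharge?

Channel A: For a circular section of diameter D = 0.83 m at depth y = 0.421 m, the central angle is θ = 2 arccos(1 − 2y/D) = 3.171 rad. Then A = (D²/8)(θ − sin θ) = 0.2755 m² and P = Dθ/2 = 1.316 m. Hydraulic radius R = A/P = 0.2755/1.316 = 0.2094 m. Q_A = (1/0.013)·0.2755·0.2094^(2/3)·√0.00047 = 0.162 m³/s.
Channel B: For a circular section of diameter D = 0.545 m at depth y = 0.132 m, the central angle is θ = 2 arccos(1 − 2y/D) = 2.058 rad. Then A = (D²/8)(θ − sin θ) = 0.04361 m² and P = Dθ/2 = 0.5609 m. Hydraulic radius R = A/P = 0.04361/0.5609 = 0.07776 m. Q_B = (1/0.013)·0.04361·0.07776^(2/3)·√0.00047 = 0.01325 m³/s.
Q_A = 0.162 m³/s vs Q_B = 0.01325 m³/s, so channel A carries more.

channel A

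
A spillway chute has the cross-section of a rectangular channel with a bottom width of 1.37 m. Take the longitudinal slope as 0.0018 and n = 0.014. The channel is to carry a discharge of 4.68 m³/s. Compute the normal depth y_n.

y_n = 1.8 m

Manning's equation rearranged: A R^(2/3) = nQ / (1·√S) = 0.014 × 4.68 / (√0.0018) = 1.544.
Trying y = 2.03 m: A R^(2/3) = 1.78 — too large.
Trying y = 1.31 m: A R^(2/3) = 1.054 — too small.
Trying y = 1.8 m: A R^(2/3) = 1.546 — ≈ 1.544.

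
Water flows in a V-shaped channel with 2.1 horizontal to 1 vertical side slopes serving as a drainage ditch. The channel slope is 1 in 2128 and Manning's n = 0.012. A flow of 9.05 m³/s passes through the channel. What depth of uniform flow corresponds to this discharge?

y_n = 1.69 m

Manning's equation rearranged: A R^(2/3) = nQ / (1·√S) = 0.012 × 9.05 / (√0.0004699) = 5.01.
Trying y = 1.48 m: A R^(2/3) = 3.515 — short.
Trying y = 2.14 m: A R^(2/3) = 9.398 — over.
Trying y = 1.69 m: A R^(2/3) = 5.008 — ≈ 5.01.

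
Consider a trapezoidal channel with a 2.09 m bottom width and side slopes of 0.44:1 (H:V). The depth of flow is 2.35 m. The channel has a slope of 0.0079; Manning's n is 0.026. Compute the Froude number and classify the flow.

With bottom width b = 2.09 m and side slope z = 0.44: A = (b + zy)y = (2.09 + 0.44×2.35)×2.35 = 7.341 m²; P = b + 2y√(1+z²) = 2.09 + 2×2.35×1.093 = 7.225 m.
Hydraulic radius R = A/P = 7.341/7.225 = 1.016 m.
V = (1/n) R^(2/3) √S = (1/0.026) × 1.016^(2/3) × √0.0079 = 3.455 m/s. Hydraulic depth D_h = A/T = 7.341/4.158 = 1.766 m.
Froude number Fr = V/√(g·D_h) = 3.455/√(9.81×1.766) = 0.83, which is less than 1, so the flow is subcritical.

subcritical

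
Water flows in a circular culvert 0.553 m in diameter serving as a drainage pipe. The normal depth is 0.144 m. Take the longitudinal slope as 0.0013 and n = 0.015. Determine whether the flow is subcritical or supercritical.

subcritical

For a circular section of diameter D = 0.553 m at depth y = 0.144 m, the central angle is θ = 2 arccos(1 − 2y/D) = 2.142 rad. Then A = (D²/8)(θ − sin θ) = 0.04973 m² and P = Dθ/2 = 0.5923 m.
Hydraulic radius R = A/P = 0.04973/0.5923 = 0.08396 m.
V = (1/n) R^(2/3) √S = (1/0.015) × 0.08396^(2/3) × √0.0013 = 0.4609 m/s. Hydraulic depth D_h = A/T = 0.04973/0.4854 = 0.1025 m.
Froude number Fr = V/√(g·D_h) = 0.4609/√(9.81×0.1025) = 0.46, which is less than 1, so the flow is subcritical.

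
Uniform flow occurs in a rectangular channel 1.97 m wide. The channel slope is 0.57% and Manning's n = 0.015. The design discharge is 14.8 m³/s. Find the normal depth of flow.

y_n = 1.97 m

Manning's equation rearranged: A R^(2/3) = nQ / (1·√S) = 0.015 × 14.8 / (√0.0057) = 2.94.
At y = 1.62 m: A R^(2/3) = 2.302 — low.
At y = 2.38 m: A R^(2/3) = 3.685 — high.
At y = 1.97 m: A R^(2/3) = 2.932 — close enough.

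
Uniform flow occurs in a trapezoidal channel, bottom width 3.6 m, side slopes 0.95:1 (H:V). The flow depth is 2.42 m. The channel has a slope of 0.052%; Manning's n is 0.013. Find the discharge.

With bottom width b = 3.6 m and side slope z = 0.95: A = (b + zy)y = (3.6 + 0.95×2.42)×2.42 = 14.28 m²; P = b + 2y√(1+z²) = 3.6 + 2×2.42×1.379 = 10.28 m.
Hydraulic radius R = A/P = 14.28/10.28 = 1.389 m.
Manning's equation: Q = (1/n) A R^(2/3) S^(1/2) = (1/0.013) × 14.28 × 1.389^(2/3) × 0.00052^(1/2) = 31.2 m³/s.

Q = 31.2 m³/s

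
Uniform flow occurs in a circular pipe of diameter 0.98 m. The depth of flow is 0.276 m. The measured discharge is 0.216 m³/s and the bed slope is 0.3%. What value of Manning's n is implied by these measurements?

n = 0.013

For a circular section of diameter D = 0.98 m at depth y = 0.276 m, the central angle is θ = 2 arccos(1 − 2y/D) = 2.238 rad. Then A = (D²/8)(θ − sin θ) = 0.1743 m² and P = Dθ/2 = 1.096 m.
Hydraulic radius R = A/P = 0.1743/1.096 = 0.159 m.
Rearranging Manning's equation: n = (1/Q) A R^(2/3) S^(1/2) = (1/0.216) × 0.1743 × 0.159^(2/3) × √0.003 = 0.013.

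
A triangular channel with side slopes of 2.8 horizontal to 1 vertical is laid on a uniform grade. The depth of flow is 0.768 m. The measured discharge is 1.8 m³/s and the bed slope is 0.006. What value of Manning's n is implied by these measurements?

n = 0.0361

For a triangular section with side slope z = 2.8: A = zy² = 2.8×0.768² = 1.652 m²; P = 2y√(1+z²) = 2×0.768×2.973 = 4.567 m.
Hydraulic radius R = A/P = 1.652/4.567 = 0.3616 m.
Rearranging Manning's equation: n = (1/Q) A R^(2/3) S^(1/2) = (1/1.8) × 1.652 × 0.3616^(2/3) × √0.006 = 0.0361.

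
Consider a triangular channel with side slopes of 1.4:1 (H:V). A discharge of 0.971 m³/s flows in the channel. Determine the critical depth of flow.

y_c = 0.629 m

At critical depth, Q² T / (g A³) = 1, i.e. A³/T = Q²/g = 0.971²/9.81 = 0.09611.
Trying y = 0.71 m: A³/T = 0.1768 — high.
Trying y = 0.484 m: A³/T = 0.02603 — low.
Trying y = 0.629 m: A³/T = 0.09649 — ≈ 0.09611.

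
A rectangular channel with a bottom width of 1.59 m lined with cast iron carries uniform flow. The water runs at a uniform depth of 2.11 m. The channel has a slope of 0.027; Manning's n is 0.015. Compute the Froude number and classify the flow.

supercritical

Flow area A = b·y = 1.59 × 2.11 = 3.355 m². Wetted perimeter P = b + 2y = 1.59 + 2×2.11 = 5.81 m.
Hydraulic radius R = A/P = 3.355/5.81 = 0.5774 m.
V = (1/n) R^(2/3) √S = (1/0.015) × 0.5774^(2/3) × √0.027 = 7.596 m/s. Hydraulic depth D_h = A/T = 3.355/1.59 = 2.11 m.
Froude number Fr = V/√(g·D_h) = 7.596/√(9.81×2.11) = 1.67, which is greater than 1, so the flow is supercritical.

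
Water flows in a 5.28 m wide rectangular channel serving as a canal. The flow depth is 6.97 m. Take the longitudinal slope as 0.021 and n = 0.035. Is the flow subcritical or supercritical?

subcritical

Flow area A = b·y = 5.28 × 6.97 = 36.8 m². Wetted perimeter P = b + 2y = 5.28 + 2×6.97 = 19.22 m.
Hydraulic radius R = A/P = 36.8/19.22 = 1.915 m.
V = (1/n) R^(2/3) √S = (1/0.035) × 1.915^(2/3) × √0.021 = 6.384 m/s. Hydraulic depth D_h = A/T = 36.8/5.28 = 6.97 m.
Froude number Fr = V/√(g·D_h) = 6.384/√(9.81×6.97) = 0.772, which is less than 1, so the flow is subcritical.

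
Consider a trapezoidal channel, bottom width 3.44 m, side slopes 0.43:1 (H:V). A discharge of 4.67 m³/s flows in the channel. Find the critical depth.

At critical depth, Q² T / (g A³) = 1, i.e. A³/T = Q²/g = 4.67²/9.81 = 2.223.
Trying y = 0.469 m: A³/T = 1.296 — too small.
Trying y = 0.648 m: A³/T = 3.5 — too large.
Trying y = 0.559 m: A³/T = 2.221 — ≈ 2.223.

y_c = 0.559 m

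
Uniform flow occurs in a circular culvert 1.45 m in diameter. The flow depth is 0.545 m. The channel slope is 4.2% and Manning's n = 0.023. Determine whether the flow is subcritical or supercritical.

For a circular section of diameter D = 1.45 m at depth y = 0.545 m, the central angle is θ = 2 arccos(1 − 2y/D) = 2.64 rad. Then A = (D²/8)(θ − sin θ) = 0.5674 m² and P = Dθ/2 = 1.914 m.
Hydraulic radius R = A/P = 0.5674/1.914 = 0.2964 m.
V = (1/n) R^(2/3) √S = (1/0.023) × 0.2964^(2/3) × √0.042 = 3.962 m/s. Hydraulic depth D_h = A/T = 0.5674/1.405 = 0.4039 m.
Froude number Fr = V/√(g·D_h) = 3.962/√(9.81×0.4039) = 1.99, which is greater than 1, so the flow is supercritical.

supercritical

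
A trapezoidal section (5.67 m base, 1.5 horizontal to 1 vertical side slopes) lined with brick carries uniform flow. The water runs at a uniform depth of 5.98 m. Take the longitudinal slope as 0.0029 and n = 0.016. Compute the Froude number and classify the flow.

supercritical

With bottom width b = 5.67 m and side slope z = 1.5: A = (b + zy)y = (5.67 + 1.5×5.98)×5.98 = 87.55 m²; P = b + 2y√(1+z²) = 5.67 + 2×5.98×1.803 = 27.23 m.
Hydraulic radius R = A/P = 87.55/27.23 = 3.215 m.
V = (1/n) R^(2/3) √S = (1/0.016) × 3.215^(2/3) × √0.0029 = 7.332 m/s. Hydraulic depth D_h = A/T = 87.55/23.61 = 3.708 m.
Froude number Fr = V/√(g·D_h) = 7.332/√(9.81×3.708) = 1.22, which is greater than 1, so the flow is supercritical.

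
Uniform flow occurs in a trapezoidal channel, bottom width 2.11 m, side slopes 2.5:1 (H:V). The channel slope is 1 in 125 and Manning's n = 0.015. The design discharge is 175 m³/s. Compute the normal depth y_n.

y_n = 2.66 m

Manning's equation rearranged: A R^(2/3) = nQ / (1·√S) = 0.015 × 175 / (√0.008) = 29.35.
Try y = 2.02 m: A R^(2/3) = 15.54 — too small.
Try y = 3.07 m: A R^(2/3) = 41.29 — too large.
Try y = 2.66 m: A R^(2/3) = 29.41 — close enough.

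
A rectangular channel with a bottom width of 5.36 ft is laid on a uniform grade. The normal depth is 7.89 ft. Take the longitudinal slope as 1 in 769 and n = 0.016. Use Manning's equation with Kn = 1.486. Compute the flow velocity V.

V = 5.32 ft/s

Flow area A = b·y = 5.36 × 7.89 = 42.29 ft². Wetted perimeter P = b + 2y = 5.36 + 2×7.89 = 21.14 ft.
Hydraulic radius R = A/P = 42.29/21.14 = 2 ft.
From Manning's equation, V = (1.486/n) R^(2/3) S^(1/2) = (1.486/0.016) × 2^(2/3) × 0.0013^(1/2) = 5.32 ft/s.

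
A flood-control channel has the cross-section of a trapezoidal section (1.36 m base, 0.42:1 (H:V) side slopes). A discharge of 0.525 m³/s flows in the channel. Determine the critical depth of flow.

At critical depth, Q² T / (g A³) = 1, i.e. A³/T = Q²/g = 0.525²/9.81 = 0.0281.
At y = 0.262 m: A³/T = 0.03616 — over.
At y = 0.241 m: A³/T = 0.02795 — matches.

y_c = 0.241 m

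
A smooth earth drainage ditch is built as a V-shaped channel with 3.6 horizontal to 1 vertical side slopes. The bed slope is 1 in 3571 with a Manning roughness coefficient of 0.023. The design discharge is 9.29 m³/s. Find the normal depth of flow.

Manning's equation rearranged: A R^(2/3) = nQ / (1·√S) = 0.023 × 9.29 / (√0.00028) = 12.77.
Try y = 1.5 m: A R^(2/3) = 6.523 — too small.
Try y = 2.35 m: A R^(2/3) = 21.6 — too large.
Try y = 1.93 m: A R^(2/3) = 12.77 — close enough.

y_n = 1.93 m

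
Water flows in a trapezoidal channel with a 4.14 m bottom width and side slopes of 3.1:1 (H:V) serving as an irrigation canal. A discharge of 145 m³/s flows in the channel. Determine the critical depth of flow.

At critical depth, Q² T / (g A³) = 1, i.e. A³/T = Q²/g = 145²/9.81 = 2143.
At y = 3.52 m: A³/T = 5728 — high.
At y = 2.47 m: A³/T = 1272 — low.
At y = 2.8 m: A³/T = 2151 — close enough.

y_c = 2.8 m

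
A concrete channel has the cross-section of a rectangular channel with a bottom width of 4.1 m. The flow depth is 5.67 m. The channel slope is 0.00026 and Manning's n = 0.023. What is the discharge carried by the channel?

Flow area A = b·y = 4.1 × 5.67 = 23.25 m². Wetted perimeter P = b + 2y = 4.1 + 2×5.67 = 15.44 m.
Hydraulic radius R = A/P = 23.25/15.44 = 1.506 m.
Manning's equation: Q = (1/n) A R^(2/3) S^(1/2) = (1/0.023) × 23.25 × 1.506^(2/3) × 0.00026^(1/2) = 21.4 m³/s.

Q = 21.4 m³/s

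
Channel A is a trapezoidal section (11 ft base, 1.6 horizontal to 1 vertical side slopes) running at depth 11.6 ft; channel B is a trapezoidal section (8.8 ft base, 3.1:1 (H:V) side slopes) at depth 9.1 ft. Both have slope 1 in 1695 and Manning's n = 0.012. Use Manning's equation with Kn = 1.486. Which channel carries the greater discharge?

channel A

Channel A: With bottom width b = 11 ft and side slope z = 1.6: A = (b + zy)y = (11 + 1.6×11.6)×11.6 = 342.9 ft²; P = b + 2y√(1+z²) = 11 + 2×11.6×1.887 = 54.77 ft. Hydraulic radius R = A/P = 342.9/54.77 = 6.26 ft. Q_A = (1.486/0.012)·342.9·6.26^(2/3)·√0.00059 = 3503 ft³/s.
Channel B: With bottom width b = 8.8 ft and side slope z = 3.1: A = (b + zy)y = (8.8 + 3.1×9.1)×9.1 = 336.8 ft²; P = b + 2y√(1+z²) = 8.8 + 2×9.1×3.257 = 68.08 ft. Hydraulic radius R = A/P = 336.8/68.08 = 4.947 ft. Q_B = (1.486/0.012)·336.8·4.947^(2/3)·√0.00059 = 2941 ft³/s.
Q_A = 3503 ft³/s vs Q_B = 2941 ft³/s, so channel A carries more.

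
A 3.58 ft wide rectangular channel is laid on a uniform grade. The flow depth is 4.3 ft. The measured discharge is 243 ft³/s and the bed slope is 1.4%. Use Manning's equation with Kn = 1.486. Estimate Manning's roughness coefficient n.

Flow area A = b·y = 3.58 × 4.3 = 15.39 ft². Wetted perimeter P = b + 2y = 3.58 + 2×4.3 = 12.18 ft.
Hydraulic radius R = A/P = 15.39/12.18 = 1.264 ft.
Rearranging Manning's equation: n = (1.486/Q) A R^(2/3) S^(1/2) = (1.486/243) × 15.39 × 1.264^(2/3) × √0.014 = 0.013.

n = 0.013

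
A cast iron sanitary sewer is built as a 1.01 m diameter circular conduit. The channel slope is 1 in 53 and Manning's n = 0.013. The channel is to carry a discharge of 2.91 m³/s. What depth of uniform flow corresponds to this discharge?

y_n = 0.722 m

Manning's equation rearranged: A R^(2/3) = nQ / (1·√S) = 0.013 × 2.91 / (√0.01887) = 0.2754.
Try y = 0.527 m: A R^(2/3) = 0.1719 — too small.
Try y = 0.801 m: A R^(2/3) = 0.3102 — too large.
Try y = 0.722 m: A R^(2/3) = 0.2753 — matches.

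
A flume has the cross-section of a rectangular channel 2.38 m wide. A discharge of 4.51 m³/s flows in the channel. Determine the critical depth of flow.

y_c = 0.715 m

For a rectangular channel, critical depth y_c = (q²/g)^(1/3) where q = Q/b = 4.51/2.38 = 1.895 m²/s.
So y_c = (1.895²/9.81)^(1/3) = 0.715 m.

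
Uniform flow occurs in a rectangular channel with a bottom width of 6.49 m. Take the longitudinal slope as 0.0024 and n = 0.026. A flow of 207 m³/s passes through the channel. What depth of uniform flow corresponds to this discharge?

Manning's equation rearranged: A R^(2/3) = nQ / (1·√S) = 0.026 × 207 / (√0.0024) = 109.9.
Try y = 10.9 m: A R^(2/3) = 130.3 — too large.
Try y = 8.2 m: A R^(2/3) = 93.4 — too small.
Try y = 9.41 m: A R^(2/3) = 109.9 — close enough.

y_n = 9.41 m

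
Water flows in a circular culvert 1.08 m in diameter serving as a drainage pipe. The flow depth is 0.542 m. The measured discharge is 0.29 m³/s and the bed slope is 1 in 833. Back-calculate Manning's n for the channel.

n = 0.023

For a circular section of diameter D = 1.08 m at depth y = 0.542 m, the central angle is θ = 2 arccos(1 − 2y/D) = 3.149 rad. Then A = (D²/8)(θ − sin θ) = 0.4602 m² and P = Dθ/2 = 1.7 m.
Hydraulic radius R = A/P = 0.4602/1.7 = 0.2706 m.
Rearranging Manning's equation: n = (1/Q) A R^(2/3) S^(1/2) = (1/0.29) × 0.4602 × 0.2706^(2/3) × √0.0012 = 0.023.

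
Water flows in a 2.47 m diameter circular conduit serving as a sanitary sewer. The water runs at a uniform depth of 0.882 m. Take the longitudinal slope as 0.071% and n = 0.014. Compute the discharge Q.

For a circular section of diameter D = 2.47 m at depth y = 0.882 m, the central angle is θ = 2 arccos(1 − 2y/D) = 2.562 rad. Then A = (D²/8)(θ − sin θ) = 1.536 m² and P = Dθ/2 = 3.164 m.
Hydraulic radius R = A/P = 1.536/3.164 = 0.4855 m.
Manning's equation: Q = (1/n) A R^(2/3) S^(1/2) = (1/0.014) × 1.536 × 0.4855^(2/3) × 0.00071^(1/2) = 1.81 m³/s.

Q = 1.81 m³/s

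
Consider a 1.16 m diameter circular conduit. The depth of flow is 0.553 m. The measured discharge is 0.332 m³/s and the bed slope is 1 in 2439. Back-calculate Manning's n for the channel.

For a circular section of diameter D = 1.16 m at depth y = 0.553 m, the central angle is θ = 2 arccos(1 − 2y/D) = 3.048 rad. Then A = (D²/8)(θ − sin θ) = 0.4971 m² and P = Dθ/2 = 1.768 m.
Hydraulic radius R = A/P = 0.4971/1.768 = 0.2812 m.
Rearranging Manning's equation: n = (1/Q) A R^(2/3) S^(1/2) = (1/0.332) × 0.4971 × 0.2812^(2/3) × √0.00041 = 0.013.

n = 0.013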